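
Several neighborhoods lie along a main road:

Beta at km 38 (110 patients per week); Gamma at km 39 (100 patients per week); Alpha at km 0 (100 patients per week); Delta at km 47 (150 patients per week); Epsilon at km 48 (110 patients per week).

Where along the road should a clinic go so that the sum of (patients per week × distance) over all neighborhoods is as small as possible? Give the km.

x = 39

For a sum of weighted absolute distances on a line, the optimum is the weighted median (not the mean). Total weight W = 570; half-weight = 285.
Sort by position and accumulate weight:
  km 0 (Alpha, w=100) → cum 100
  km 38 (Beta, w=110) → cum 210
  km 39 (Gamma, w=100) → cum 310  ≥ 285 → median here
  km 47 (Delta, w=150) → cum 460
  km 48 (Epsilon, w=110) → cum 570
Optimal location: km 39.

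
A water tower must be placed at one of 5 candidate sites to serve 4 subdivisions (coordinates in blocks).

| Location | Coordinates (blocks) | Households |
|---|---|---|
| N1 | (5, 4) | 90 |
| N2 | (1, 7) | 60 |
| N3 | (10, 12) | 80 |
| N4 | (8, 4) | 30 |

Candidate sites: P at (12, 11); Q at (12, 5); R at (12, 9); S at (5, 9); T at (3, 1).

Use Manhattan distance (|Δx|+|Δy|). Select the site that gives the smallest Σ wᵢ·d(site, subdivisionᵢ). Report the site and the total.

S, total 1690 blocks

Total weighted distance at each candidate:
  P (12, 11): total = 2730
  Q (12, 5): total = 2370
  R (12, 9): total = 2530
  S (5, 9): total = 1690
  T (3, 1): total = 2610
Minimum is at S with total 1690 blocks.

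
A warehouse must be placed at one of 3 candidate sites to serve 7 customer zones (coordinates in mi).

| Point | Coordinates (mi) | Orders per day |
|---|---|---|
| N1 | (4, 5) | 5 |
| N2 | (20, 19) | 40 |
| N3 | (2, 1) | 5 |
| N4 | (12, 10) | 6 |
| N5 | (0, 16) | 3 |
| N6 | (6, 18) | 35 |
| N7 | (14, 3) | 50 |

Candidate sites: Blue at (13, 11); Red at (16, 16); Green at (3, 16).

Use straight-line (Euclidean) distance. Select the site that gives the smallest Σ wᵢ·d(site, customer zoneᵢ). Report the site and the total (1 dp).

Blue, total 1353.5 mi

Total weighted distance at each candidate:
  Blue (13, 11): total = 1353.5
  Red (16, 16): total = 1489.8
  Green (3, 16): total = 1872.5
Minimum is at Blue with total 1353.5 mi.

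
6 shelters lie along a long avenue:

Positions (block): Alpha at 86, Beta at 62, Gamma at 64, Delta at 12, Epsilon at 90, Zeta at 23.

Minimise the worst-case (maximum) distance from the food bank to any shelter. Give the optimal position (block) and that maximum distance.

location 51, max distance 39

The 1-center on a line is the midpoint of the two extreme points: leftmost at 12, rightmost at 90.
Optimal location = (12 + 90)/2 = 51; maximum distance = (90 − 12)/2 = 39.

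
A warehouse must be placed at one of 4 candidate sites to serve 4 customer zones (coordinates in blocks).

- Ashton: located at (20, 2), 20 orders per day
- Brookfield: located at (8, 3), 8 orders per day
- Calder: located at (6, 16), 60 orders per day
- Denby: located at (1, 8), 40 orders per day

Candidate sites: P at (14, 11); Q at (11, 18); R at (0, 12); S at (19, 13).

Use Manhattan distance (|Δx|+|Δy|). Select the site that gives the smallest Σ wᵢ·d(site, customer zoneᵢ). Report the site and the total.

R, total 1536 blocks

Total weighted distance at each candidate:
  P (14, 11): total = 1832
  Q (11, 18): total = 1864
  R (0, 12): total = 1536
  S (19, 13): total = 2288
Minimum is at R with total 1536 blocks.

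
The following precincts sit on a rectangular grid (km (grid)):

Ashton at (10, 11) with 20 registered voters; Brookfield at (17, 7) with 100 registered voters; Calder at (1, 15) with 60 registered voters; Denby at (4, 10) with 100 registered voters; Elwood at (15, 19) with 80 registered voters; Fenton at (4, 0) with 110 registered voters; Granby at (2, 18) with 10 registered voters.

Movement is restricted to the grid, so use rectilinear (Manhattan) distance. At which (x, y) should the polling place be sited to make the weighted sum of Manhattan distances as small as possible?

(4, 10)

Manhattan distance separates: Σwᵢ(|x−xᵢ|+|y−yᵢ|) = Σwᵢ|x−xᵢ| + Σwᵢ|y−yᵢ|, so x and y are optimised independently as 1-D weighted medians.
Total weight W = 480; half = 240.
x-coordinate, sorted with cumulative weight:
  x=1 (Calder, w=60) cum 60
  x=2 (Granby, w=10) cum 70
  x=4 (Denby, w=100) cum 170
  x=4 (Fenton, w=110) cum 280  ← median
  x=10 (Ashton, w=20) cum 300
  x=15 (Elwood, w=80) cum 380
  x=17 (Brookfield, w=100) cum 480
⇒ x* = 4
y-coordinate, sorted with cumulative weight:
  y=0 (Fenton, w=110) cum 110
  y=7 (Brookfield, w=100) cum 210
  y=10 (Denby, w=100) cum 310  ← median
  y=11 (Ashton, w=20) cum 330
  y=15 (Calder, w=60) cum 390
  y=18 (Granby, w=10) cum 400
  y=19 (Elwood, w=80) cum 480
⇒ y* = 10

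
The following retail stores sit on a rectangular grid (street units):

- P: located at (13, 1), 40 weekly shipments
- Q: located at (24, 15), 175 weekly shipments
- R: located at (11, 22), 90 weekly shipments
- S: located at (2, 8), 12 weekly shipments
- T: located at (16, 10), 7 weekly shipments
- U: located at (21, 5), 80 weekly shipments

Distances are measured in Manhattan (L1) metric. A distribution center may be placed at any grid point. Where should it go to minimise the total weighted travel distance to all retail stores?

(21, 15)

Manhattan distance separates: Σwᵢ(|x−xᵢ|+|y−yᵢ|) = Σwᵢ|x−xᵢ| + Σwᵢ|y−yᵢ|, so x and y are optimised independently as 1-D weighted medians.
Total weight W = 404; half = 202.
x-coordinate, sorted with cumulative weight:
  x=2 (S, w=12) cum 12
  x=11 (R, w=90) cum 102
  x=13 (P, w=40) cum 142
  x=16 (T, w=7) cum 149
  x=21 (U, w=80) cum 229  ← median
  x=24 (Q, w=175) cum 404
⇒ x* = 21
y-coordinate, sorted with cumulative weight:
  y=1 (P, w=40) cum 40
  y=5 (U, w=80) cum 120
  y=8 (S, w=12) cum 132
  y=10 (T, w=7) cum 139
  y=15 (Q, w=175) cum 314  ← median
  y=22 (R, w=90) cum 404
⇒ y* = 15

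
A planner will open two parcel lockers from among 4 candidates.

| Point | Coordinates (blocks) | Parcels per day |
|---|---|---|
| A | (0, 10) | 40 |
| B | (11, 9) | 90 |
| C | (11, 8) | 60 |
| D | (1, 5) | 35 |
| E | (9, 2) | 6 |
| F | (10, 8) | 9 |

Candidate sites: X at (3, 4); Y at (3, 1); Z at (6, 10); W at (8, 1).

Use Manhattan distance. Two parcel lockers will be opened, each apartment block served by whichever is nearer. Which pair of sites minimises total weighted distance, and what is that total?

Evaluate every pair (each demand assigned to the nearer of the two):
  {X, Z}: total = 1407
  {Y, Z}: total = 1506
  {Z, W}: total = 1616
  {X, W}: total = 2148
  {Y, W}: total = 2373
  {X, Y}: total = 2496
Best pair: {X, Z} with total 1407.

{X, Z}, total 1407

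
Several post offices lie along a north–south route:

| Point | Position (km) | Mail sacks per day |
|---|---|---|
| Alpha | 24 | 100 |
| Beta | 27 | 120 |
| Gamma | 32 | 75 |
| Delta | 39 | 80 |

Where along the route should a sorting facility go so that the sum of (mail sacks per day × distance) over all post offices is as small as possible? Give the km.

For a sum of weighted absolute distances on a line, the optimum is the weighted median (not the mean). Total weight W = 375; half-weight = 187.5.
Sort by position and accumulate weight:
  km 24 (Alpha, w=100) → cum 100
  km 27 (Beta, w=120) → cum 220  ≥ 187.5 → median here
  km 32 (Gamma, w=75) → cum 295
  km 39 (Delta, w=80) → cum 375
Optimal location: km 27.

x = 27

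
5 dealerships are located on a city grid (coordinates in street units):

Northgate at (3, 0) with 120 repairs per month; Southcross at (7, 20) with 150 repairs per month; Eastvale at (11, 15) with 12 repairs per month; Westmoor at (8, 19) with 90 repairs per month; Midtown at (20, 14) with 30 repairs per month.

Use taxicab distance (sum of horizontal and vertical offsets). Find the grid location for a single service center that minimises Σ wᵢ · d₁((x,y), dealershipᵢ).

Manhattan distance separates: Σwᵢ(|x−xᵢ|+|y−yᵢ|) = Σwᵢ|x−xᵢ| + Σwᵢ|y−yᵢ|, so x and y are optimised independently as 1-D weighted medians.
Total weight W = 402; half = 201.
x-coordinate, sorted with cumulative weight:
  x=3 (Northgate, w=120) cum 120
  x=7 (Southcross, w=150) cum 270  ← median
  x=8 (Westmoor, w=90) cum 360
  x=11 (Eastvale, w=12) cum 372
  x=20 (Midtown, w=30) cum 402
⇒ x* = 7
y-coordinate, sorted with cumulative weight:
  y=0 (Northgate, w=120) cum 120
  y=14 (Midtown, w=30) cum 150
  y=15 (Eastvale, w=12) cum 162
  y=19 (Westmoor, w=90) cum 252  ← median
  y=20 (Southcross, w=150) cum 402
⇒ y* = 19

(7, 19)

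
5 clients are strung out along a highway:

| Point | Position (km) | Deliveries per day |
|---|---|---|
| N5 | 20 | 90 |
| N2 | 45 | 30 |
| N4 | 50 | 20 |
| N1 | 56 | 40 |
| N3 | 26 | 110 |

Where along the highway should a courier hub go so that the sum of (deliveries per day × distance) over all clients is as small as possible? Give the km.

x = 26

For a sum of weighted absolute distances on a line, the optimum is the weighted median (not the mean). Total weight W = 290; half-weight = 145.
Sort by position and accumulate weight:
  km 20 (N5, w=90) → cum 90
  km 26 (N3, w=110) → cum 200  ≥ 145 → median here
  km 45 (N2, w=30) → cum 230
  km 50 (N4, w=20) → cum 250
  km 56 (N1, w=40) → cum 290
Optimal location: km 26.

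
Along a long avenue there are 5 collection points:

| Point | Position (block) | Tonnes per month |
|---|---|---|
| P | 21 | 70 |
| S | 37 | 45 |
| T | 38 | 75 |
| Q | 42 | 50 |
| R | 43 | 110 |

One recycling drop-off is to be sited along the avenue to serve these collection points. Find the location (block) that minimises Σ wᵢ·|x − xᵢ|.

x = 38

For a sum of weighted absolute distances on a line, the optimum is the weighted median (not the mean). Total weight W = 350; half-weight = 175.
Sort by position and accumulate weight:
  block 21 (P, w=70) → cum 70
  block 37 (S, w=45) → cum 115
  block 38 (T, w=75) → cum 190  ≥ 175 → median here
  block 42 (Q, w=50) → cum 240
  block 43 (R, w=110) → cum 350
Optimal location: block 38.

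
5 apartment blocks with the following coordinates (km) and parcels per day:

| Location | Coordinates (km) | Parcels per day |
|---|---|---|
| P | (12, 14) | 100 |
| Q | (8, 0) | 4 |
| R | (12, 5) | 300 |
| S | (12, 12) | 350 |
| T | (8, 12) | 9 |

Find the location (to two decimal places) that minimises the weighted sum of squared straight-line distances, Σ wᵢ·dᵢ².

(11.93, 9.45)

The minimiser of Σwᵢ‖p−pᵢ‖² is the weighted centroid p* = (Σwᵢpᵢ)/(Σwᵢ).
Σwᵢ = 763.
Σwᵢxᵢ = 100·12 + 4·8 + 300·12 + 350·12 + 9·8 = 9104.
Σwᵢyᵢ = 100·14 + 4·0 + 300·5 + 350·12 + 9·12 = 7208.
x* = 9104/763 = 11.93, y* = 7208/763 = 9.45.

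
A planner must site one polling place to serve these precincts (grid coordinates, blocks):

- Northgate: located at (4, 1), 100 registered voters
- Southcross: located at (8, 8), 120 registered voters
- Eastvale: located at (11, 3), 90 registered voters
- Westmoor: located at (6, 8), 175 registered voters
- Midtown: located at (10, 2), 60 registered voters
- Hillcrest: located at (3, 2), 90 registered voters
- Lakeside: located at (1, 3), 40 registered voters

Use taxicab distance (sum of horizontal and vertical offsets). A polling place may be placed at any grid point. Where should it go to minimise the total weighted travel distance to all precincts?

(6, 3)

Manhattan distance separates: Σwᵢ(|x−xᵢ|+|y−yᵢ|) = Σwᵢ|x−xᵢ| + Σwᵢ|y−yᵢ|, so x and y are optimised independently as 1-D weighted medians.
Total weight W = 675; half = 337.5.
x-coordinate, sorted with cumulative weight:
  x=1 (Lakeside, w=40) cum 40
  x=3 (Hillcrest, w=90) cum 130
  x=4 (Northgate, w=100) cum 230
  x=6 (Westmoor, w=175) cum 405  ← median
  x=8 (Southcross, w=120) cum 525
  x=10 (Midtown, w=60) cum 585
  x=11 (Eastvale, w=90) cum 675
⇒ x* = 6
y-coordinate, sorted with cumulative weight:
  y=1 (Northgate, w=100) cum 100
  y=2 (Midtown, w=60) cum 160
  y=2 (Hillcrest, w=90) cum 250
  y=3 (Eastvale, w=90) cum 340  ← median
  y=3 (Lakeside, w=40) cum 380
  y=8 (Southcross, w=120) cum 500
  y=8 (Westmoor, w=175) cum 675
⇒ y* = 3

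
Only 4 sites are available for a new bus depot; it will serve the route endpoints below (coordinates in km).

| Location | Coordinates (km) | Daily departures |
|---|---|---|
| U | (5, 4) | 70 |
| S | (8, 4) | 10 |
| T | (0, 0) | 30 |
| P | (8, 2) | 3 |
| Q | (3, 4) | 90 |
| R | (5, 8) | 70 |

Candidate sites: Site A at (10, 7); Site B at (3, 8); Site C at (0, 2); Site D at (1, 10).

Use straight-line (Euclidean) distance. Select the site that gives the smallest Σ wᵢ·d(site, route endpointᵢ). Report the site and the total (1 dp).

Site B, total 1156.8 km

Total weighted distance at each candidate:
  Site A (10, 7): total = 1868.9
  Site B (3, 8): total = 1156.8
  Site C (0, 2): total = 1414.6
  Site D (1, 10): total = 1812.6
Minimum is at Site B with total 1156.8 km.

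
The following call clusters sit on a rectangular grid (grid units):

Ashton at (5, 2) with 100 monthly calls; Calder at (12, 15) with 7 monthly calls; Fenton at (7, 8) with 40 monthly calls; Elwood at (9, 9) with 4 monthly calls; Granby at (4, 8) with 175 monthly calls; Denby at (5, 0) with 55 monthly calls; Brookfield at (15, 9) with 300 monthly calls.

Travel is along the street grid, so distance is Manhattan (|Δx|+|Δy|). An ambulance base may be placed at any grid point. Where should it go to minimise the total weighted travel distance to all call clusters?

(7, 8)

Manhattan distance separates: Σwᵢ(|x−xᵢ|+|y−yᵢ|) = Σwᵢ|x−xᵢ| + Σwᵢ|y−yᵢ|, so x and y are optimised independently as 1-D weighted medians.
Total weight W = 681; half = 340.5.
x-coordinate, sorted with cumulative weight:
  x=4 (Granby, w=175) cum 175
  x=5 (Ashton, w=100) cum 275
  x=5 (Denby, w=55) cum 330
  x=7 (Fenton, w=40) cum 370  ← median
  x=9 (Elwood, w=4) cum 374
  x=12 (Calder, w=7) cum 381
  x=15 (Brookfield, w=300) cum 681
⇒ x* = 7
y-coordinate, sorted with cumulative weight:
  y=0 (Denby, w=55) cum 55
  y=2 (Ashton, w=100) cum 155
  y=8 (Fenton, w=40) cum 195
  y=8 (Granby, w=175) cum 370  ← median
  y=9 (Elwood, w=4) cum 374
  y=9 (Brookfield, w=300) cum 674
  y=15 (Calder, w=7) cum 681
⇒ y* = 8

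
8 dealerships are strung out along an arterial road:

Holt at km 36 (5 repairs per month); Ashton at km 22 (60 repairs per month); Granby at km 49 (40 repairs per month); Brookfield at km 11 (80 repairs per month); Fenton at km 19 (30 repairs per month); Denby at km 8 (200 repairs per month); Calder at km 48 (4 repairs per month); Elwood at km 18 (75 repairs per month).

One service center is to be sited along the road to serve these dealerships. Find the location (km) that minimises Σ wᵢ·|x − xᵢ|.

x = 11

For a sum of weighted absolute distances on a line, the optimum is the weighted median (not the mean). Total weight W = 494; half-weight = 247.
Sort by position and accumulate weight:
  km 8 (Denby, w=200) → cum 200
  km 11 (Brookfield, w=80) → cum 280  ≥ 247 → median here
  km 18 (Elwood, w=75) → cum 355
  km 19 (Fenton, w=30) → cum 385
  km 22 (Ashton, w=60) → cum 445
  km 36 (Holt, w=5) → cum 450
  km 48 (Calder, w=4) → cum 454
  km 49 (Granby, w=40) → cum 494
Optimal location: km 11.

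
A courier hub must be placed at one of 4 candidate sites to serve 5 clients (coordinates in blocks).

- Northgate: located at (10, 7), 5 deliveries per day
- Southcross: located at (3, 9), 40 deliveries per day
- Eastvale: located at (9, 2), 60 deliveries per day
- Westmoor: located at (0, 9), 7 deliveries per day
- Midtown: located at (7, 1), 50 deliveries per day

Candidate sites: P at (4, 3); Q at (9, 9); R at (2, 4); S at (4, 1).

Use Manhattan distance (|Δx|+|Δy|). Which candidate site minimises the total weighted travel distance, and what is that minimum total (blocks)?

Total weighted distance at each candidate:
  P (4, 3): total = 1010
  Q (9, 9): total = 1238
  R (2, 4): total = 1284
  S (4, 1): total = 1014
Minimum is at P with total 1010 blocks.

P, total 1010 blocks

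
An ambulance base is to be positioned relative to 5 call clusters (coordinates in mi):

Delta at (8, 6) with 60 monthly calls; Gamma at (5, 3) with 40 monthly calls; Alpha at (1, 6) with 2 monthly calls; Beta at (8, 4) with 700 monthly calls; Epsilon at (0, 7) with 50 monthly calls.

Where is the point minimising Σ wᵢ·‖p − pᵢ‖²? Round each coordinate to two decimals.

The minimiser of Σwᵢ‖p−pᵢ‖² is the weighted centroid p* = (Σwᵢpᵢ)/(Σwᵢ).
Σwᵢ = 852.
Σwᵢxᵢ = 60·8 + 40·5 + 2·1 + 700·8 + 50·0 = 6282.
Σwᵢyᵢ = 60·6 + 40·3 + 2·6 + 700·4 + 50·7 = 3642.
x* = 6282/852 = 7.37, y* = 3642/852 = 4.27.

(7.37, 4.27)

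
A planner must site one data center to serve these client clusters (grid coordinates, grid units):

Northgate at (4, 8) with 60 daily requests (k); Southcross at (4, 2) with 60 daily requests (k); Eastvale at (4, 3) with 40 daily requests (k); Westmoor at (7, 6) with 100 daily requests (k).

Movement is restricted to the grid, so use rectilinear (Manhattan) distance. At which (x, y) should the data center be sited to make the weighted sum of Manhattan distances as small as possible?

Manhattan distance separates: Σwᵢ(|x−xᵢ|+|y−yᵢ|) = Σwᵢ|x−xᵢ| + Σwᵢ|y−yᵢ|, so x and y are optimised independently as 1-D weighted medians.
Total weight W = 260; half = 130.
x-coordinate, sorted with cumulative weight:
  x=4 (Northgate, w=60) cum 60
  x=4 (Southcross, w=60) cum 120
  x=4 (Eastvale, w=40) cum 160  ← median
  x=7 (Westmoor, w=100) cum 260
⇒ x* = 4
y-coordinate, sorted with cumulative weight:
  y=2 (Southcross, w=60) cum 60
  y=3 (Eastvale, w=40) cum 100
  y=6 (Westmoor, w=100) cum 200  ← median
  y=8 (Northgate, w=60) cum 260
⇒ y* = 6

(4, 6)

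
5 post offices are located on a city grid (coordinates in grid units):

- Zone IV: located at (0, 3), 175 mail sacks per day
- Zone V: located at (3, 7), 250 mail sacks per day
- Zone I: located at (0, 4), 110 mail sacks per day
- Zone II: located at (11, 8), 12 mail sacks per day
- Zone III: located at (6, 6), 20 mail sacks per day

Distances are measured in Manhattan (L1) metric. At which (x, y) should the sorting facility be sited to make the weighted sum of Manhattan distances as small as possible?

Manhattan distance separates: Σwᵢ(|x−xᵢ|+|y−yᵢ|) = Σwᵢ|x−xᵢ| + Σwᵢ|y−yᵢ|, so x and y are optimised independently as 1-D weighted medians.
Total weight W = 567; half = 283.5.
x-coordinate, sorted with cumulative weight:
  x=0 (Zone IV, w=175) cum 175
  x=0 (Zone I, w=110) cum 285  ← median
  x=3 (Zone V, w=250) cum 535
  x=6 (Zone III, w=20) cum 555
  x=11 (Zone II, w=12) cum 567
⇒ x* = 0
y-coordinate, sorted with cumulative weight:
  y=3 (Zone IV, w=175) cum 175
  y=4 (Zone I, w=110) cum 285  ← median
  y=6 (Zone III, w=20) cum 305
  y=7 (Zone V, w=250) cum 555
  y=8 (Zone II, w=12) cum 567
⇒ y* = 4

(0, 4)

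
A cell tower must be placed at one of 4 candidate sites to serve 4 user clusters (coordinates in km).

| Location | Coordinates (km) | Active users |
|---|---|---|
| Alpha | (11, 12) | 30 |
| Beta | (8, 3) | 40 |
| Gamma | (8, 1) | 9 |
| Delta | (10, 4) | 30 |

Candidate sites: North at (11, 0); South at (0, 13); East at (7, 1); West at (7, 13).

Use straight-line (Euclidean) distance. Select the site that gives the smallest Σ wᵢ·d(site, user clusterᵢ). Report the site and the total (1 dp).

East, total 576.9 km

Total weighted distance at each candidate:
  North (11, 0): total = 681.9
  South (0, 13): total = 1377.0
  East (7, 1): total = 576.9
  West (7, 13): total = 918.7
Minimum is at East with total 576.9 km.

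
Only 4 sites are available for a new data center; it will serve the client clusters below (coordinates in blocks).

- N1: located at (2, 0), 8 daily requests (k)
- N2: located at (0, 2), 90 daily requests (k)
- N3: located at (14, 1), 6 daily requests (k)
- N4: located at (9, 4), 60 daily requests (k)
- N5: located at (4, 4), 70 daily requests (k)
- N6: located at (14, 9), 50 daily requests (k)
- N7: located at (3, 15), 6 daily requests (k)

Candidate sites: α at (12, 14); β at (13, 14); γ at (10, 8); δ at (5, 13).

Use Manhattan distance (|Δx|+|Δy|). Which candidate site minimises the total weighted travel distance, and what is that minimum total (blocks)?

γ, total 2968 blocks

Total weighted distance at each candidate:
  α (12, 14): total = 4892
  β (13, 14): total = 5070
  γ (10, 8): total = 2968
  δ (5, 13): total = 3848
Minimum is at γ with total 2968 blocks.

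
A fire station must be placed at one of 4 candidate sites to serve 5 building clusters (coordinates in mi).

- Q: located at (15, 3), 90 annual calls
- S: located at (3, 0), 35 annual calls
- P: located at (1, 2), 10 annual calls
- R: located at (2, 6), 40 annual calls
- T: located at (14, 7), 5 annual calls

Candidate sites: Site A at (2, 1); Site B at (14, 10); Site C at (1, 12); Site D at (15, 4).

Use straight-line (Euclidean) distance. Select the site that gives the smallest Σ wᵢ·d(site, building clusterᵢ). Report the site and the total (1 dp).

Total weighted distance at each candidate:
  Site A (2, 1): total = 1514.5
  Site B (14, 10): total = 1830.3
  Site C (1, 12): total = 2336.6
  Site D (15, 4): total = 1216.1
Minimum is at Site D with total 1216.1 mi.

Site D, total 1216.1 mi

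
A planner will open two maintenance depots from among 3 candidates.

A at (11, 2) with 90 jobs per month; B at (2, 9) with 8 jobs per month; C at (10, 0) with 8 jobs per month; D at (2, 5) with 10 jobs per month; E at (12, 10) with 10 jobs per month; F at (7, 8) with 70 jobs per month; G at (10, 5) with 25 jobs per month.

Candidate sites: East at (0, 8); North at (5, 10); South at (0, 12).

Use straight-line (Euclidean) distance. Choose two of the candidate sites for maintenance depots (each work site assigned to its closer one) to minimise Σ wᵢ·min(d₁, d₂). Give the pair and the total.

Evaluate every pair (each demand assigned to the nearer of the two):
  {East, North}: total = 1488.2
  {North, South}: total = 1517.8
  {East, South}: total = 2156.8
Best pair: {East, North} with total 1488.2.

{East, North}, total 1488.2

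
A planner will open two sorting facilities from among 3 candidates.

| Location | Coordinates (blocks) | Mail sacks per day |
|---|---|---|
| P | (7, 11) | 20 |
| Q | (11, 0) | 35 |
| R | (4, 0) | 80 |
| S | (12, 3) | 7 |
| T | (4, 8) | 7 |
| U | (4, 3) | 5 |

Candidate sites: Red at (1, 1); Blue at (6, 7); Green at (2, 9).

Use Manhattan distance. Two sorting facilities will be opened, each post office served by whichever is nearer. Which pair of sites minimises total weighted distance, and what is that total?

{Red, Blue}, total 921

Evaluate every pair (each demand assigned to the nearer of the two):
  {Red, Blue}: total = 921
  {Red, Green}: total = 982
  {Blue, Green}: total = 1361
Best pair: {Red, Blue} with total 921.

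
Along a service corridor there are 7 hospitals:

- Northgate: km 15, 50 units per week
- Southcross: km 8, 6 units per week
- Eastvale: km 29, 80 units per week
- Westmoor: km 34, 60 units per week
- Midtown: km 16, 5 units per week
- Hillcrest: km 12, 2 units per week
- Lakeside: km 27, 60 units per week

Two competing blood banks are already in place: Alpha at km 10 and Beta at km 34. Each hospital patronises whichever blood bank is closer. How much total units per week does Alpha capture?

The indifferent point is the midpoint (10+34)/2 = 22; hospitals left of it (closer to Alpha at 10) go to Alpha, those right go to Beta.
  Southcross at 8 (w=6) → Alpha
  Hillcrest at 12 (w=2) → Alpha
  Northgate at 15 (w=50) → Alpha
  Midtown at 16 (w=5) → Alpha
  Lakeside at 27 (w=60) → Beta
  Eastvale at 29 (w=80) → Beta
  Westmoor at 34 (w=60) → Beta
Alpha captures 63; Beta captures 200.

63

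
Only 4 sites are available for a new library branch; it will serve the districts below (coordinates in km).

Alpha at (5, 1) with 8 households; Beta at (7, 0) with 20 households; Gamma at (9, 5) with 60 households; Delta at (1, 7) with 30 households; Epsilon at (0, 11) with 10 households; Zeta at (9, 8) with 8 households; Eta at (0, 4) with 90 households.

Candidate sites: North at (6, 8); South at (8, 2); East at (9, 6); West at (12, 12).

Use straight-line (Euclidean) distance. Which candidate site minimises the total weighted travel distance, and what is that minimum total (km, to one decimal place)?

North, total 1365.4 km

Total weighted distance at each candidate:
  North (6, 8): total = 1365.4
  South (8, 2): total = 1429.1
  East (9, 6): total = 1428.3
  West (12, 12): total = 2642.2
Minimum is at North with total 1365.4 km.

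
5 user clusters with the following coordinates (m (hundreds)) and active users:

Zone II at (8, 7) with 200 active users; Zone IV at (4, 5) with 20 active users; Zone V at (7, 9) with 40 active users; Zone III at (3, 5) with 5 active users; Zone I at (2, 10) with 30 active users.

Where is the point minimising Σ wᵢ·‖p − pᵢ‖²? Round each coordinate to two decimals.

(6.90, 7.41)

The minimiser of Σwᵢ‖p−pᵢ‖² is the weighted centroid p* = (Σwᵢpᵢ)/(Σwᵢ).
Σwᵢ = 295.
Σwᵢxᵢ = 200·8 + 20·4 + 40·7 + 5·3 + 30·2 = 2035.
Σwᵢyᵢ = 200·7 + 20·5 + 40·9 + 5·5 + 30·10 = 2185.
x* = 2035/295 = 6.90, y* = 2185/295 = 7.41.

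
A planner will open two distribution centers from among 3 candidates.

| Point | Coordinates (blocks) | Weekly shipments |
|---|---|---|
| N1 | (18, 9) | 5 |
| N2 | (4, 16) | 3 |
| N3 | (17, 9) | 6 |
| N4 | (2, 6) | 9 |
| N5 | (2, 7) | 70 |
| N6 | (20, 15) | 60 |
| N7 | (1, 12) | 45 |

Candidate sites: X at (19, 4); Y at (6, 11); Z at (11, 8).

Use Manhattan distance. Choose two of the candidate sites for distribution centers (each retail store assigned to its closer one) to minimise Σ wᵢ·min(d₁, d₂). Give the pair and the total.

{X, Y}, total 1724

Evaluate every pair (each demand assigned to the nearer of the two):
  {X, Y}: total = 1724
  {Y, Z}: total = 1974
  {X, Z}: total = 2266
Best pair: {X, Y} with total 1724.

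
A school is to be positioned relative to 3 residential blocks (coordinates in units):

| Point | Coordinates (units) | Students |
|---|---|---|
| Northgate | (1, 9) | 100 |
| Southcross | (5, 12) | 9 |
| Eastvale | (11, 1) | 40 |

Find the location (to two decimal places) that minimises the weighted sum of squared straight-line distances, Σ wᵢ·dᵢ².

(3.93, 7.03)

The minimiser of Σwᵢ‖p−pᵢ‖² is the weighted centroid p* = (Σwᵢpᵢ)/(Σwᵢ).
Σwᵢ = 149.
Σwᵢxᵢ = 100·1 + 9·5 + 40·11 = 585.
Σwᵢyᵢ = 100·9 + 9·12 + 40·1 = 1048.
x* = 585/149 = 3.93, y* = 1048/149 = 7.03.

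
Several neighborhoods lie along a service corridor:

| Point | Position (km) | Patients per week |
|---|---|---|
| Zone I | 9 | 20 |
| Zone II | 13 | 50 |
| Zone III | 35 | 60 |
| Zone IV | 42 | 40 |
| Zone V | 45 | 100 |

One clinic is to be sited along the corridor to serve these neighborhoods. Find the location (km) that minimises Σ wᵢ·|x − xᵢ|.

x = 42

For a sum of weighted absolute distances on a line, the optimum is the weighted median (not the mean). Total weight W = 270; half-weight = 135.
Sort by position and accumulate weight:
  km 9 (Zone I, w=20) → cum 20
  km 13 (Zone II, w=50) → cum 70
  km 35 (Zone III, w=60) → cum 130
  km 42 (Zone IV, w=40) → cum 170  ≥ 135 → median here
  km 45 (Zone V, w=100) → cum 270
Optimal location: km 42.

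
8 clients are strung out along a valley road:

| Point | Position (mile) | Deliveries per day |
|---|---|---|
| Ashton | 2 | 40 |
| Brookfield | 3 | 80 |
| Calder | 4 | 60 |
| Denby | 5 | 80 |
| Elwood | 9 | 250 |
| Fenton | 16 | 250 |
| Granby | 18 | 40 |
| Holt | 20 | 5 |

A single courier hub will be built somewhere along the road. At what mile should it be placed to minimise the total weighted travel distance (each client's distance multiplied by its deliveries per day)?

For a sum of weighted absolute distances on a line, the optimum is the weighted median (not the mean). Total weight W = 805; half-weight = 402.5.
Sort by position and accumulate weight:
  mile 2 (Ashton, w=40) → cum 40
  mile 3 (Brookfield, w=80) → cum 120
  mile 4 (Calder, w=60) → cum 180
  mile 5 (Denby, w=80) → cum 260
  mile 9 (Elwood, w=250) → cum 510  ≥ 402.5 → median here
  mile 16 (Fenton, w=250) → cum 760
  mile 18 (Granby, w=40) → cum 800
  mile 20 (Holt, w=5) → cum 805
Optimal location: mile 9.

x = 9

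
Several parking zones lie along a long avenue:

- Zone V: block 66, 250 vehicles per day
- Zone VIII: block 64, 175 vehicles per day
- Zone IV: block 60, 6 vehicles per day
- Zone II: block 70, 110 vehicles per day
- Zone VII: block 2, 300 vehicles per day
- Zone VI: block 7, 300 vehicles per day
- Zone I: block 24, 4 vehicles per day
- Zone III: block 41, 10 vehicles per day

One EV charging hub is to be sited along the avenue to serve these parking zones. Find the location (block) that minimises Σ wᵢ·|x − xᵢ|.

x = 7

For a sum of weighted absolute distances on a line, the optimum is the weighted median (not the mean). Total weight W = 1155; half-weight = 577.5.
Sort by position and accumulate weight:
  block 2 (Zone VII, w=300) → cum 300
  block 7 (Zone VI, w=300) → cum 600  ≥ 577.5 → median here
  block 24 (Zone I, w=4) → cum 604
  block 41 (Zone III, w=10) → cum 614
  block 60 (Zone IV, w=6) → cum 620
  block 64 (Zone VIII, w=175) → cum 795
  block 66 (Zone V, w=250) → cum 1045
  block 70 (Zone II, w=110) → cum 1155
Optimal location: block 7.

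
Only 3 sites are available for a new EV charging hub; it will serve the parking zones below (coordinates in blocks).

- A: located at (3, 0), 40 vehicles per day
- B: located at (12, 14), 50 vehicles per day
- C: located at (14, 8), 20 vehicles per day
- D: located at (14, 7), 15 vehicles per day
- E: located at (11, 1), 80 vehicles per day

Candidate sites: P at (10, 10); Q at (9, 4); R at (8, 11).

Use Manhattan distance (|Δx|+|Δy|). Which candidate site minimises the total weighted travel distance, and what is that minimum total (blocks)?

Total weighted distance at each candidate:
  P (10, 10): total = 2005
  Q (9, 4): total = 1750
  R (8, 11): total = 2360
Minimum is at Q with total 1750 blocks.

Q, total 1750 blocks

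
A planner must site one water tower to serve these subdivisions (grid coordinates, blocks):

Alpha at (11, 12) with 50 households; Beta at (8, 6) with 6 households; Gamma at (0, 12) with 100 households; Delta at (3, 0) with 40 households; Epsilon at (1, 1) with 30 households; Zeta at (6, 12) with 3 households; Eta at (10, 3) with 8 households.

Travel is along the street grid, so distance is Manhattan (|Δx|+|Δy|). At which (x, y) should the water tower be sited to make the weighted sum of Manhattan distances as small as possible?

Manhattan distance separates: Σwᵢ(|x−xᵢ|+|y−yᵢ|) = Σwᵢ|x−xᵢ| + Σwᵢ|y−yᵢ|, so x and y are optimised independently as 1-D weighted medians.
Total weight W = 237; half = 118.5.
x-coordinate, sorted with cumulative weight:
  x=0 (Gamma, w=100) cum 100
  x=1 (Epsilon, w=30) cum 130  ← median
  x=3 (Delta, w=40) cum 170
  x=6 (Zeta, w=3) cum 173
  x=8 (Beta, w=6) cum 179
  x=10 (Eta, w=8) cum 187
  x=11 (Alpha, w=50) cum 237
⇒ x* = 1
y-coordinate, sorted with cumulative weight:
  y=0 (Delta, w=40) cum 40
  y=1 (Epsilon, w=30) cum 70
  y=3 (Eta, w=8) cum 78
  y=6 (Beta, w=6) cum 84
  y=12 (Alpha, w=50) cum 134  ← median
  y=12 (Gamma, w=100) cum 234
  y=12 (Zeta, w=3) cum 237
⇒ y* = 12

(1, 12)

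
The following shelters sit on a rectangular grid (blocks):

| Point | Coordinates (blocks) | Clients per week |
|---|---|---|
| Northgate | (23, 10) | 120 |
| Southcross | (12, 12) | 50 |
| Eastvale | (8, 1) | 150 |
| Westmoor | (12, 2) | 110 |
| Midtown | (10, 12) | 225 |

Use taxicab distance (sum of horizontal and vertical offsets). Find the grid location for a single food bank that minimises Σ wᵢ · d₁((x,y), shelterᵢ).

Manhattan distance separates: Σwᵢ(|x−xᵢ|+|y−yᵢ|) = Σwᵢ|x−xᵢ| + Σwᵢ|y−yᵢ|, so x and y are optimised independently as 1-D weighted medians.
Total weight W = 655; half = 327.5.
x-coordinate, sorted with cumulative weight:
  x=8 (Eastvale, w=150) cum 150
  x=10 (Midtown, w=225) cum 375  ← median
  x=12 (Southcross, w=50) cum 425
  x=12 (Westmoor, w=110) cum 535
  x=23 (Northgate, w=120) cum 655
⇒ x* = 10
y-coordinate, sorted with cumulative weight:
  y=1 (Eastvale, w=150) cum 150
  y=2 (Westmoor, w=110) cum 260
  y=10 (Northgate, w=120) cum 380  ← median
  y=12 (Southcross, w=50) cum 430
  y=12 (Midtown, w=225) cum 655
⇒ y* = 10

(10, 10)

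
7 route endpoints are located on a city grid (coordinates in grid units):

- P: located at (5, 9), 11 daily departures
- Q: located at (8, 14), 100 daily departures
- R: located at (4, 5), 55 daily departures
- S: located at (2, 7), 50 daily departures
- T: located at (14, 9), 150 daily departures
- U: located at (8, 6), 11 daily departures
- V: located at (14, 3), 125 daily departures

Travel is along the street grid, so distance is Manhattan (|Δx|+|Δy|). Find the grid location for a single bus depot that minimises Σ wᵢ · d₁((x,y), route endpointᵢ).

Manhattan distance separates: Σwᵢ(|x−xᵢ|+|y−yᵢ|) = Σwᵢ|x−xᵢ| + Σwᵢ|y−yᵢ|, so x and y are optimised independently as 1-D weighted medians.
Total weight W = 502; half = 251.
x-coordinate, sorted with cumulative weight:
  x=2 (S, w=50) cum 50
  x=4 (R, w=55) cum 105
  x=5 (P, w=11) cum 116
  x=8 (Q, w=100) cum 216
  x=8 (U, w=11) cum 227
  x=14 (T, w=150) cum 377  ← median
  x=14 (V, w=125) cum 502
⇒ x* = 14
y-coordinate, sorted with cumulative weight:
  y=3 (V, w=125) cum 125
  y=5 (R, w=55) cum 180
  y=6 (U, w=11) cum 191
  y=7 (S, w=50) cum 241
  y=9 (P, w=11) cum 252  ← median
  y=9 (T, w=150) cum 402
  y=14 (Q, w=100) cum 502
⇒ y* = 9

(14, 9)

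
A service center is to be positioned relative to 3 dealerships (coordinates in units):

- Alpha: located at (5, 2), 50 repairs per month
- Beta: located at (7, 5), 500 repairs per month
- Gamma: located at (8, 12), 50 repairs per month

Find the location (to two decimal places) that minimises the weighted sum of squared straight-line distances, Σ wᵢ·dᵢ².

(6.92, 5.33)

The minimiser of Σwᵢ‖p−pᵢ‖² is the weighted centroid p* = (Σwᵢpᵢ)/(Σwᵢ).
Σwᵢ = 600.
Σwᵢxᵢ = 50·5 + 500·7 + 50·8 = 4150.
Σwᵢyᵢ = 50·2 + 500·5 + 50·12 = 3200.
x* = 4150/600 = 6.92, y* = 3200/600 = 5.33.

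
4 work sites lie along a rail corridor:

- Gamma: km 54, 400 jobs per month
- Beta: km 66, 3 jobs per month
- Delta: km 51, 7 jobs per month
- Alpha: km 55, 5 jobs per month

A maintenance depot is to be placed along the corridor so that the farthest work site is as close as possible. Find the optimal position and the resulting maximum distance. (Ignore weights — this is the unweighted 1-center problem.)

The 1-center on a line is the midpoint of the two extreme points: leftmost at 51, rightmost at 66.
Optimal location = (51 + 66)/2 = 58.5; maximum distance = (66 − 51)/2 = 7.5.

location 58.5, max distance 7.5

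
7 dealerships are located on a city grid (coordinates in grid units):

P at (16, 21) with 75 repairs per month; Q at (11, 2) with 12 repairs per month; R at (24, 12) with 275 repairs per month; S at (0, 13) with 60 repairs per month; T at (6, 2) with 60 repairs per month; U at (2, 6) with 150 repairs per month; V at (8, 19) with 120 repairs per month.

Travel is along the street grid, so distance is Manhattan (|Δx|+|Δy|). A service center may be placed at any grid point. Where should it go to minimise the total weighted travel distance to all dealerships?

Manhattan distance separates: Σwᵢ(|x−xᵢ|+|y−yᵢ|) = Σwᵢ|x−xᵢ| + Σwᵢ|y−yᵢ|, so x and y are optimised independently as 1-D weighted medians.
Total weight W = 752; half = 376.
x-coordinate, sorted with cumulative weight:
  x=0 (S, w=60) cum 60
  x=2 (U, w=150) cum 210
  x=6 (T, w=60) cum 270
  x=8 (V, w=120) cum 390  ← median
  x=11 (Q, w=12) cum 402
  x=16 (P, w=75) cum 477
  x=24 (R, w=275) cum 752
⇒ x* = 8
y-coordinate, sorted with cumulative weight:
  y=2 (Q, w=12) cum 12
  y=2 (T, w=60) cum 72
  y=6 (U, w=150) cum 222
  y=12 (R, w=275) cum 497  ← median
  y=13 (S, w=60) cum 557
  y=19 (V, w=120) cum 677
  y=21 (P, w=75) cum 752
⇒ y* = 12

(8, 12)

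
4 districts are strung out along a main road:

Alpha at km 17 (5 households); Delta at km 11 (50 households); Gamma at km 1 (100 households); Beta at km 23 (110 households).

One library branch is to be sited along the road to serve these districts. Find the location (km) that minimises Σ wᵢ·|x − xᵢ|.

x = 11

For a sum of weighted absolute distances on a line, the optimum is the weighted median (not the mean). Total weight W = 265; half-weight = 132.5.
Sort by position and accumulate weight:
  km 1 (Gamma, w=100) → cum 100
  km 11 (Delta, w=50) → cum 150  ≥ 132.5 → median here
  km 17 (Alpha, w=5) → cum 155
  km 23 (Beta, w=110) → cum 265
Optimal location: km 11.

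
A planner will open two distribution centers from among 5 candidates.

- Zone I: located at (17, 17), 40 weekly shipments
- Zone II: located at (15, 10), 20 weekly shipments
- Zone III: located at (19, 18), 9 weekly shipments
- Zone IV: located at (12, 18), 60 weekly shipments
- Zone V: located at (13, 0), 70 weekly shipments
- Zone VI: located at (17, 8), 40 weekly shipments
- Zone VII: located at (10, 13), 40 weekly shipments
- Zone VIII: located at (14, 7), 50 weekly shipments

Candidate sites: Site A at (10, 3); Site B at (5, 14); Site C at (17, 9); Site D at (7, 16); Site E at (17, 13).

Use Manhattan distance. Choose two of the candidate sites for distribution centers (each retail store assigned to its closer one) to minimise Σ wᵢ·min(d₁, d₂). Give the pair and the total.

{Site A, Site E}, total 2223

Evaluate every pair (each demand assigned to the nearer of the two):
  {Site A, Site E}: total = 2223
  {Site C, Site D}: total = 2339
  {Site C, Site E}: total = 2363
  {Site A, Site C}: total = 2429
  {Site B, Site C}: total = 2579
  {Site A, Site D}: total = 2766
  {Site D, Site E}: total = 2823
  {Site B, Site E}: total = 3003
  {Site A, Site B}: total = 3202
  {Site B, Site D}: total = 4566
Best pair: {Site A, Site E} with total 2223.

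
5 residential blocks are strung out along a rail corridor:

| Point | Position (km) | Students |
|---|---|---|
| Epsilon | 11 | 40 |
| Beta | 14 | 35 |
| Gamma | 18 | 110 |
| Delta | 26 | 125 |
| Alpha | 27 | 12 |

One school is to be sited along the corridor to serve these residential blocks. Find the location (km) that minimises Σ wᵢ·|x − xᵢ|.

For a sum of weighted absolute distances on a line, the optimum is the weighted median (not the mean). Total weight W = 322; half-weight = 161.
Sort by position and accumulate weight:
  km 11 (Epsilon, w=40) → cum 40
  km 14 (Beta, w=35) → cum 75
  km 18 (Gamma, w=110) → cum 185  ≥ 161 → median here
  km 26 (Delta, w=125) → cum 310
  km 27 (Alpha, w=12) → cum 322
Optimal location: km 18.

x = 18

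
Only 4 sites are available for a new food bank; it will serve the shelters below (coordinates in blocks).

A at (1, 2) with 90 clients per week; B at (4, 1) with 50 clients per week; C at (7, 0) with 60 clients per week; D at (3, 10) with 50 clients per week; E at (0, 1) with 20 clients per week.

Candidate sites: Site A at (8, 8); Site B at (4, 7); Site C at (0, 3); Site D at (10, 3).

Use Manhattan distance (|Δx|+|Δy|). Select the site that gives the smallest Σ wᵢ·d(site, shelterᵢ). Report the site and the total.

Site C, total 1620 blocks

Total weighted distance at each candidate:
  Site A (8, 8): total = 2910
  Site B (4, 7): total = 2020
  Site C (0, 3): total = 1620
  Site D (10, 3): total = 2600
Minimum is at Site C with total 1620 blocks.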